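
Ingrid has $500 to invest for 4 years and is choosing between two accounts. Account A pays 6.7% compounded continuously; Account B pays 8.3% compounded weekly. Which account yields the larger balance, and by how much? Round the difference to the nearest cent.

A: e^(0.067·4) = e^0.268 ≈ 1.30734714, so 500 × 1.30734714 ≈ 653.6736.
B: (1 + 0.083/52)^208 ≈ 1.393384, so 500 × 1.393384 ≈ 696.6920.
Difference ≈ 43.0184 in favor of B.

Account B, by $43.02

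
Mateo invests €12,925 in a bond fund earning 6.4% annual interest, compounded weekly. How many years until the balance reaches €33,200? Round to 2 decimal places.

14.75 years

(1 + 0.00123077)^(52t) = 33,200/12,925 = 2.5687.
52t·ln(1 + 0.00123077) = ln(2.5687); 52t = 0.94339/0.00123001 ≈ 766.9731.
t ≈ 14.7495 years.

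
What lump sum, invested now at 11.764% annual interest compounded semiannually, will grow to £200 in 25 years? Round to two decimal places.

£11.48

Growth factor = (1 + 0.05882)^50 ≈ 17.4223528.
P = 200/17.4223528 ≈ 11.4795.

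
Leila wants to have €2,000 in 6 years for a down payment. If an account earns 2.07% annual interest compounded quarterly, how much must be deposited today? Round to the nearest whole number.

Periodic rate = 2.07%/4 = 0.005175; 24 periods.
P = 2,000/(1 + 0.005175)^24 ≈ 2,000/1.131879739 ≈ 1,766.9722.

€1,767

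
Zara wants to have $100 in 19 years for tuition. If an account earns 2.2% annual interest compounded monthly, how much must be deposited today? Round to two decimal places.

Growth factor = (1 + 0.022/12)^228 ≈ 1.5183395.
P = 100/1.5183395 ≈ 65.8614.

$65.86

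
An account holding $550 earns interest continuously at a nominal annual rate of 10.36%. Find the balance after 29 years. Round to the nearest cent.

$11,095.76

A = P·e^(rt) = 550·e^(0.1036·29) = 550·e^3.0044.
e^3.0044 ≈ 20.174107999, so A ≈ 11,095.7594.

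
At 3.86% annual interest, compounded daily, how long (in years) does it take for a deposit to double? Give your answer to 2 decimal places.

17.96 years

(1 + 0.000105753)^(365t) = 2.
365t = ln 2 / ln(1 + 0.000105753) ≈ 0.69315/0.000105748 ≈ 6554.7176.
t ≈ 17.9581.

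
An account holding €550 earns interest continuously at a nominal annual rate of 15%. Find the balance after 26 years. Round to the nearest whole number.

€27,171

A = P·e^(rt) = 550·e^(0.15·26) = 550·e^3.9.
e^3.9 ≈ 49.402449106, so A ≈ 27,171.3470.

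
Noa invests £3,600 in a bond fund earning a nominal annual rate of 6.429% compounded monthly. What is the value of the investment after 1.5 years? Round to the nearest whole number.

£3,963

Periodic rate = 6.429%/12 = 0.0053575; periods = 12·1.5 = 18.
A = 3,600·(1 + 0.0053575)^18 ≈ 3,600·1.100954569 ≈ 3,963.4364.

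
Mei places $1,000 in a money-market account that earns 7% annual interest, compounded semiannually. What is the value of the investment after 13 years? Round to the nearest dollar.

Periodic rate = 7%/2 = 0.035; periods = 2·13 = 26.
A = 1,000·(1 + 0.035)^26 ≈ 1,000·2.445958559 ≈ 2,445.9586.

$2,446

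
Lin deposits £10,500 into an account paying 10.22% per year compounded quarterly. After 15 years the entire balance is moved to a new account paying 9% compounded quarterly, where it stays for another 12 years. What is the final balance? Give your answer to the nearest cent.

After 15 years at 10.22%: 10,500 × 4.54370720011 ≈ 47,708.9256.
Then 12 years at 9%: 47,708.9256 × 2.90963961209 ≈ 138,815.7798.

£138,815.78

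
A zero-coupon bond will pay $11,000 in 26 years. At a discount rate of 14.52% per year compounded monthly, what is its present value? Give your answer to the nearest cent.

$258.04

Growth factor = (1 + 0.0121)^312 ≈ 42.629334789.
P = 11,000/42.629334789 ≈ 258.0383.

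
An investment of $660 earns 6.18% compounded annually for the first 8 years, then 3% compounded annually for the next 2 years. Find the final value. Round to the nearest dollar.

Phase 1: 660·(1 + 0.0618)^8 ≈ 1,066.3155.
Phase 2: 1,066.3155·(1 + 0.03)^2 ≈ 1,131.2541.

$1,131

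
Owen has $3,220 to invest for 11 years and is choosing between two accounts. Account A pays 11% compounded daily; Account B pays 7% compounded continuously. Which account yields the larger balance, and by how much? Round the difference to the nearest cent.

Account A, by $3,841.80

A: (1 + 0.11/365)^4015 ≈ 3.3528733944, so 3,220 × 3.3528733944 ≈ 10,796.2523.
B: e^(0.07·11) = e^0.77 ≈ 2.159766254, so 3,220 × 2.159766254 ≈ 6,954.4473.
Difference ≈ 3,841.8050 in favor of A.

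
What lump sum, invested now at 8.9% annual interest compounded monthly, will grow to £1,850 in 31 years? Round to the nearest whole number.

£118

Periodic rate = 8.9%/12 = 0.00741667; 372 periods.
P = 1,850/(1 + 0.089/12)^372 ≈ 1,850/15.6241691 ≈ 118.4063.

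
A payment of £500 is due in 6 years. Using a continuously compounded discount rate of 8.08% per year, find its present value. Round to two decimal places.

£307.91

P = A·e^(−rt) = 500·e^(−0.4848).
e^(−0.4848) ≈ 0.615820349, so P ≈ 307.9102.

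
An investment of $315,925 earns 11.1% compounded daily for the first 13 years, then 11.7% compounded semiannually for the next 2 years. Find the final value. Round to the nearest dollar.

Phase 1: 315,925·(1 + 0.111/365)^4745 ≈ 1,337,136.2418.
Phase 2: 1,337,136.2418·(1 + 0.0585)^4 ≈ 1,678,568.6571.

$1,678,569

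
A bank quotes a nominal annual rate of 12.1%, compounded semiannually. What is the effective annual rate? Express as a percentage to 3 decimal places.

One year is 2 periods at 0.0605 each: (1 + 0.0605)^2 ≈ 1.12466.
EAR = 1.12466 − 1 ≈ 12.46603%.

12.466%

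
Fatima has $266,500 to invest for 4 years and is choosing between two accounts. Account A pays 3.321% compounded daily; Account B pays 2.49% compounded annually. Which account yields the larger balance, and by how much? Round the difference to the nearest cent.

Account A, by $10,307.73

Account A growth factor: (1 + 0.03321/365)^1460 ≈ 1.14206035152; balance ≈ 304,359.0837.
Account B growth factor: (1 + 0.0249)^4 ≈ 1.10338219741; balance ≈ 294,051.3556.
Account A is larger by 10,307.7281.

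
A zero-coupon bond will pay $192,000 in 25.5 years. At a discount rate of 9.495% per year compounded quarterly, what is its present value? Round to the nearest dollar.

$17,541

Periodic rate = 9.495%/4 = 0.0237375; 102 periods.
P = 192,000/(1 + 0.0237375)^102 ≈ 192,000/10.9455710272 ≈ 17,541.3416.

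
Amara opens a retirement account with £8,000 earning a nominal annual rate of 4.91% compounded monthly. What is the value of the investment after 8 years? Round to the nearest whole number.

£11,839

Growth factor = (1 + 0.0491/12)^96 ≈ 1.4799356129.
A ≈ 8,000 × 1.4799356129 ≈ 11,839.4849.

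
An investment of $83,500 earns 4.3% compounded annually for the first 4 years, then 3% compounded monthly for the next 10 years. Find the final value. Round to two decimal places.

$133,336.63

After 4 years at 4.3%: 83,500 × 1.1834154468 ≈ 98,815.1898.
Then 10 years at 3%: 98,815.1898 × 1.34935354719 ≈ 133,336.6269.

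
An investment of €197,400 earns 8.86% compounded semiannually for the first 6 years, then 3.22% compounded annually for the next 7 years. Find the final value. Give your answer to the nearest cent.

Phase 1: 197,400·(1 + 0.0443)^12 ≈ 332,085.9367.
Phase 2: 332,085.9367·(1 + 0.0322)^7 ≈ 414,569.6143.

€414,569.61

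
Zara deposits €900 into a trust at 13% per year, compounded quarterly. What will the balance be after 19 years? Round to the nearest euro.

Periodic rate = 13%/4 = 0.0325; periods = 4·19 = 76.
A = 900·(1 + 0.0325)^76 ≈ 900·11.366966628 ≈ 10,230.2700.

€10,230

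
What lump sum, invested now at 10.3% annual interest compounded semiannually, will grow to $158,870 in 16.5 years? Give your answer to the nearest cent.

$30,292.54

Growth factor = (1 + 0.0515)^33 ≈ 5.2445247797.
P = 158,870/5.2445247797 ≈ 30,292.5444.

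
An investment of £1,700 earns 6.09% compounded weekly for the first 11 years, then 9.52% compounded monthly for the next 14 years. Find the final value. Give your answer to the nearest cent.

Phase 1: 1,700·(1 + 0.0609/52)^572 ≈ 3,320.5694.
Phase 2: 3,320.5694·(1 + 0.0952/12)^168 ≈ 12,524.3820.

£12,524.38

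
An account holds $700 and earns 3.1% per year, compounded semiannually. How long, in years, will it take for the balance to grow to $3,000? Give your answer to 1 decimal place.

(1 + 0.0155)^(2t) = 3,000/700 = 4.2857.
2t·ln(1 + 0.0155) = ln(4.2857); 2t = 1.4553/0.0153811 ≈ 94.6153.
t ≈ 47.3076 years.

47.3 years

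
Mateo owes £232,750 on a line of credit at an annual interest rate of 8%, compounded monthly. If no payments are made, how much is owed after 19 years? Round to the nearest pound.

£1,058,831

Growth factor = (1 + 0.08/12)^228 ≈ 4.549219773269.
A ≈ 232,750 × 4.549219773269 ≈ 1,058,830.9022.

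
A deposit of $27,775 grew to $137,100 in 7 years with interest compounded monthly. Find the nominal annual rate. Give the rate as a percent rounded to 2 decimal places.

23.03%

The 84-period growth factor is 137,100/27,775 = 4.93609.
r/12 = 4.93609^(1/84) − 1 ≈ 0.0191886, so r ≈ 12·0.0191886 = 23.02634%.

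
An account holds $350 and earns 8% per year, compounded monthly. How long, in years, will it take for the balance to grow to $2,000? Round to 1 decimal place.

(1 + 0.00666667)^(12t) = 2,000/350 = 5.7143.
12t·ln(1 + 0.00666667) = ln(5.7143); 12t = 1.743/0.00664454 ≈ 262.3159.
t ≈ 21.8597 years.

21.9 years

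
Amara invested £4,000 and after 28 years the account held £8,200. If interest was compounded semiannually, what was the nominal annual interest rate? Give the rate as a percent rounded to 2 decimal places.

(1 + r/2)^56 = 8,200/4,000 = 2.05.
1 + r/2 = 2.05^(1/56) ≈ 1.012901, so r/2 ≈ 0.0129011.
r ≈ 2·0.0129011 = 2.58022%.

2.58%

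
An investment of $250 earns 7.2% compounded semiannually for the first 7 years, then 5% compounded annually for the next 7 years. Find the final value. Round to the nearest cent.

$577.17

After 7 years at 7.2%: 250 × 1.64072795 ≈ 410.1820.
Then 7 years at 5%: 410.1820 × 1.40710042 ≈ 577.1672.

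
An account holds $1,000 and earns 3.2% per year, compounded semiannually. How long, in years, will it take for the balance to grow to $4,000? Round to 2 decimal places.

43.67 years

(1 + 0.016)^(2t) = 4,000/1,000 = 4.
2t·ln(1 + 0.016) = ln(4); 2t = 1.3863/0.0158733 ≈ 87.3347.
t ≈ 43.6674 years.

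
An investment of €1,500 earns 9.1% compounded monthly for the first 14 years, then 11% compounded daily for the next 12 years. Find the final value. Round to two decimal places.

After 14 years at 9.1%: 1,500 × 3.5579826037 ≈ 5,336.9739.
Then 12 years at 11%: 5,336.9739 × 3.7426770189 ≈ 19,974.5696.

€19,974.57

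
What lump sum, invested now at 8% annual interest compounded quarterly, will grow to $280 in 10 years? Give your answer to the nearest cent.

Periodic rate = 8%/4 = 0.02; 40 periods.
P = 280/(1 + 0.02)^40 ≈ 280/2.20803966 ≈ 126.8093.

$126.81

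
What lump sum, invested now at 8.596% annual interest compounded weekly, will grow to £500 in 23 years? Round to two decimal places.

£69.35

Periodic rate = 8.596%/52 = 0.00165308; 1196 periods.
P = 500/(1 + 0.08596/52)^1196 ≈ 500/7.20984653 ≈ 69.3496.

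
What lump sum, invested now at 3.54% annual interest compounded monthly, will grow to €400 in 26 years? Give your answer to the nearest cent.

€159.56

Growth factor = (1 + 0.00295)^312 ≈ 2.50689535.
P = 400/2.50689535 ≈ 159.5599.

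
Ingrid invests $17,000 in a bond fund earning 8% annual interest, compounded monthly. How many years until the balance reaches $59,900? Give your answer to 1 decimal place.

15.8 years

We need (1 + 0.00666667)^(12t) = 3.5235, so 12t = ln 3.5235 / ln 1.006667 ≈ 189.5485.
t ≈ 189.5485/12 = 15.7957 years.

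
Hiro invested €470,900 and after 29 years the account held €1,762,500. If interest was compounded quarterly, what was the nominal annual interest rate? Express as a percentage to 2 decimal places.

(1 + r/4)^116 = 1,762,500/470,900 = 3.74283.
1 + r/4 = 3.74283^(1/116) ≈ 1.011443, so r/4 ≈ 0.0114429.
r ≈ 4·0.0114429 = 4.57717%.

4.58%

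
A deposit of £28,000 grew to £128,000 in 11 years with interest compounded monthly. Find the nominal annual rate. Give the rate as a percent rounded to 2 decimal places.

13.90%

(1 + r/12)^132 = 128,000/28,000 = 4.57143.
1 + r/12 = 4.57143^(1/132) ≈ 1.01158, so r/12 ≈ 0.0115804.
r ≈ 12·0.0115804 = 13.89644%.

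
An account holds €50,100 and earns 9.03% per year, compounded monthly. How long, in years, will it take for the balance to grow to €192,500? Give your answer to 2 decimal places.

(1 + 0.007525)^(12t) = 192,500/50,100 = 3.8423.
12t·ln(1 + 0.007525) = ln(3.8423); 12t = 1.3461/0.00749683 ≈ 179.5526.
t ≈ 14.9627 years.

14.96 years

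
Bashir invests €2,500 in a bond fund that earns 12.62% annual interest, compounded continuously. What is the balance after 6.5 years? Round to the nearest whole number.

€5,678

A = P·e^(rt) = 2,500·e^(0.1262·6.5) = 2,500·e^0.8203.
e^0.8203 ≈ 2.27118109, so A ≈ 5,677.9527.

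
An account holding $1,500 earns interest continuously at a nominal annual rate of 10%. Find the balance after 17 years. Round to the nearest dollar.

$8,211

A = P·e^(rt) = 1,500·e^(0.1·17) = 1,500·e^1.7.
e^1.7 ≈ 5.473947392, so A ≈ 8,210.9211.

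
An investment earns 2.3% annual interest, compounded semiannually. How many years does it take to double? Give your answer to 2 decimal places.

(1 + 0.0115)^(2t) = 2.
2t = ln 2 / ln(1 + 0.0115) ≈ 0.69315/0.0114344 ≈ 60.6196.
t ≈ 30.3098.

30.31 years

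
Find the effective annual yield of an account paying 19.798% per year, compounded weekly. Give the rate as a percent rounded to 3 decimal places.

EAR = (1 + 19.798%/52)^52 − 1 = (1 + 0.00380731)^52 − 1.
(1 + 0.00380731)^52 ≈ 1.21848, so EAR ≈ 21.84799%.

21.848%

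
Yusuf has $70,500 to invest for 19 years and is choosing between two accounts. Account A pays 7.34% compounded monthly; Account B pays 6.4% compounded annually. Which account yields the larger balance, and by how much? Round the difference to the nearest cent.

Account A, by $54,017.63

A: (1 + 0.0734/12)^228 ≈ 4.01626417669, so 70,500 × 4.01626417669 ≈ 283,146.6245.
B: (1 + 0.064)^19 ≈ 3.25005665166, so 70,500 × 3.25005665166 ≈ 229,128.9939.
Difference ≈ 54,017.6305 in favor of A.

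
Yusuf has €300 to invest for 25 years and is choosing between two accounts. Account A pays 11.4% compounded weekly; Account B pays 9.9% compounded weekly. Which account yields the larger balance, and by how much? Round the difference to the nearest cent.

A: (1 + 0.114/52)^1300 ≈ 17.23393698, so 300 × 17.23393698 ≈ 5,170.1811.
B: (1 + 0.099/52)^1300 ≈ 11.85378204, so 300 × 11.85378204 ≈ 3,556.1346.
Difference ≈ 1,614.0465 in favor of A.

Account A, by €1,614.05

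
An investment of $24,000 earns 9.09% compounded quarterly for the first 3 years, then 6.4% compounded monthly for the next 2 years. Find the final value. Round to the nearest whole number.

Phase 1: 24,000·(1 + 0.022725)^12 ≈ 31,428.0697.
Phase 2: 31,428.0697·(1 + 0.064/12)^24 ≈ 35,707.5199.

$35,708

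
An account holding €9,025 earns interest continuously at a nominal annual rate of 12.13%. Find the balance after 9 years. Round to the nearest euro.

A = P·e^(rt) = 9,025·e^(0.1213·9) = 9,025·e^1.0917.
e^1.0917 ≈ 2.9793346387, so A ≈ 26,888.4951.

€26,888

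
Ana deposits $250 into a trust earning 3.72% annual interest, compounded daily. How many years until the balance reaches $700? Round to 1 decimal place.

(1 + 0.000101918)^(365t) = 700/250 = 2.8.
365t·ln(1 + 0.000101918) = ln(2.8); 365t = 1.0296/0.000101913 ≈ 10102.9634.
t ≈ 27.6794 years.

27.7 years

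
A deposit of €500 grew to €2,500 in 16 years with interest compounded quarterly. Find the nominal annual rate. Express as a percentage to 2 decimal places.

(1 + r/4)^64 = 2,500/500 = 5.
1 + r/4 = 5^(1/64) ≈ 1.025466, so r/4 ≈ 0.0254663.
r ≈ 4·0.0254663 = 10.18653%.

10.19%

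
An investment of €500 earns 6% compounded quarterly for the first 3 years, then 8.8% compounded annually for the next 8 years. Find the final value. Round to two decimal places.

Phase 1: 500·(1 + 0.015)^12 ≈ 597.8091.
Phase 2: 597.8091·(1 + 0.088)^8 ≈ 1,173.7988.

€1,173.80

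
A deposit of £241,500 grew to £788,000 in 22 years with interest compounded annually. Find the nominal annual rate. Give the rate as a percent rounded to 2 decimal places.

5.52%

The 22-period growth factor is 788,000/241,500 = 3.26294.
r = 3.26294^(1/22) − 1 ≈ 0.0552269, i.e. 5.52269%.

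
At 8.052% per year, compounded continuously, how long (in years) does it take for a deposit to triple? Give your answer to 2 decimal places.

13.64 years

e^(0.08052t) = 3, so 0.08052t = ln 3 ≈ 1.0986.
t ≈ 1.0986/0.08052 ≈ 13.6440.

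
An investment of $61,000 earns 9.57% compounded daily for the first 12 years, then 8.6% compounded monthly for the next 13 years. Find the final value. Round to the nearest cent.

$585,892.43

Phase 1: 61,000·(1 + 0.0957/365)^4380 ≈ 192,312.8244.
Phase 2: 192,312.8244·(1 + 0.086/12)^156 ≈ 585,892.4332.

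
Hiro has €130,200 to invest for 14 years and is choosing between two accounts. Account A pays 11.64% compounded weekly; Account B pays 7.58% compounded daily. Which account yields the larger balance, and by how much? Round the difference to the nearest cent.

Account A, by €286,834.81

Account A growth factor: (1 + 0.1164/52)^728 ≈ 5.09255066898; balance ≈ 663,050.0971.
Account B growth factor: (1 + 0.0758/365)^5110 ≈ 2.88951834295; balance ≈ 376,215.2883.
Account A is larger by 286,834.8088.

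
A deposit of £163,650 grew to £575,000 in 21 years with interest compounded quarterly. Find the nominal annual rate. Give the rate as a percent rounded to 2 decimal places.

(1 + r/4)^84 = 575,000/163,650 = 3.5136.
1 + r/4 = 3.5136^(1/84) ≈ 1.015072, so r/4 ≈ 0.0150725.
r ≈ 4·0.0150725 = 6.02898%.

6.03%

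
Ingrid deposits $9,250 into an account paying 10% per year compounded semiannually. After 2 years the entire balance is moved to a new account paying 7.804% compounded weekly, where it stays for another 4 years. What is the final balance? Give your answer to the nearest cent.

$15,359.13

After 2 years at 10%: 9,250 × 1.21550625 ≈ 11,243.4328.
Then 4 years at 7.804%: 11,243.4328 × 1.3660535932 ≈ 15,359.1318.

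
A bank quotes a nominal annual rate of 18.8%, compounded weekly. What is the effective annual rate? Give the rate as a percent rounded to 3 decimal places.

EAR = (1 + 18.8%/52)^52 − 1 = (1 + 0.00361538)^52 − 1.
(1 + 0.00361538)^52 ≈ 1.206424, so EAR ≈ 20.64244%.

20.642%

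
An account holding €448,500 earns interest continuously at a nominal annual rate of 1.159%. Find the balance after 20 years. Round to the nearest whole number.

€565,499

A = P·e^(rt) = 448,500·e^(0.01159·20) = 448,500·e^0.2318.
e^0.2318 ≈ 1.2608675301, so A ≈ 565,499.0873.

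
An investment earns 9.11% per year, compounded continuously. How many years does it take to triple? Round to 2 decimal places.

12.06 years

e^(0.0911t) = 3, so 0.0911t = ln 3 ≈ 1.0986.
t ≈ 1.0986/0.0911 ≈ 12.0594.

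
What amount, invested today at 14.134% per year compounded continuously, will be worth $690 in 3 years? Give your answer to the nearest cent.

$451.54

P = A·e^(−rt) = 690·e^(−0.42402).
e^(−0.42402) ≈ 0.654410794, so P ≈ 451.5434.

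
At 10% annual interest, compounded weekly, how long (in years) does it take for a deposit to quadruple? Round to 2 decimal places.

(1 + 0.00192308)^(52t) = 4.
52t = ln 4 / ln(1 + 0.00192308) ≈ 1.3863/0.00192123 ≈ 721.5660.
t ≈ 13.8763.

13.88 years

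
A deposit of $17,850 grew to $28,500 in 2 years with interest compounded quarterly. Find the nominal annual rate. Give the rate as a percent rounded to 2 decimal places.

24.09%

(1 + r/4)^8 = 28,500/17,850 = 1.59664.
1 + r/4 = 1.59664^(1/8) ≈ 1.060232, so r/4 ≈ 0.0602318.
r ≈ 4·0.0602318 = 24.09272%.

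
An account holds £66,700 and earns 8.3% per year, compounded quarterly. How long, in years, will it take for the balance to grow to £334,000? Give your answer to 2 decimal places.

19.61 years

We need (1 + 0.02075)^(4t) = 5.0075, so 4t = ln 5.0075 / ln 1.02075 ≈ 78.4382.
t ≈ 78.4382/4 = 19.6095 years.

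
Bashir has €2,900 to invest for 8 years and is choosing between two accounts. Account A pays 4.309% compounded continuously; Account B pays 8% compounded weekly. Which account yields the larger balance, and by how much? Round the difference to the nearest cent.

Account B, by €1,403.47

Account A growth factor: e^(0.04309·8) = e^0.34472 ≈ 1.411594618; balance ≈ 4,093.6244.
Account B growth factor: (1 + 0.08/52)^416 ≈ 1.895548413; balance ≈ 5,497.0904.
Account B is larger by 1,403.4660.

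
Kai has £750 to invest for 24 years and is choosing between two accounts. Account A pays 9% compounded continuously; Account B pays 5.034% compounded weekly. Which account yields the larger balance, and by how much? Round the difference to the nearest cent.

Account A, by £3,994.33

Account A growth factor: e^(0.09·24) = e^2.16 ≈ 8.671137658; balance ≈ 6,503.3532.
Account B growth factor: (1 + 0.05034/52)^1248 ≈ 3.345364249; balance ≈ 2,509.0232.
Account A is larger by 3,994.3301.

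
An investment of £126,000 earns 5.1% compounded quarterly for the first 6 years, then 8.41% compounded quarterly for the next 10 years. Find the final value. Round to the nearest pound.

After 6 years at 5.1%: 126,000 × 1.35535806552 ≈ 170,775.1163.
Then 10 years at 8.41%: 170,775.1163 × 2.29855574154 ≈ 392,536.1240.

£392,536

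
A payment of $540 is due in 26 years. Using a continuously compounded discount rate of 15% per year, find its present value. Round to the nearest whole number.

$11

P = A·e^(−rt) = 540·e^(−3.9).
e^(−3.9) ≈ 0.0202419114, so P ≈ 10.9306.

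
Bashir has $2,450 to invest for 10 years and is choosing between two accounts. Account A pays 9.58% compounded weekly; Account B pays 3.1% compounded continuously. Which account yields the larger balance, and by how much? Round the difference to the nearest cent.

Account A growth factor: (1 + 0.0958/52)^520 ≈ 2.604182007; balance ≈ 6,380.2459.
Account B growth factor: e^(0.031·10) = e^0.31 ≈ 1.363425114; balance ≈ 3,340.3915.
Account A is larger by 3,039.8544.

Account A, by $3,039.85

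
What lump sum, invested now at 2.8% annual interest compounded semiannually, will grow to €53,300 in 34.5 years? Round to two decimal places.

Growth factor = (1 + 0.014)^69 ≈ 2.6098701174.
P = 53,300/2.6098701174 ≈ 20,422.4722.

€20,422.47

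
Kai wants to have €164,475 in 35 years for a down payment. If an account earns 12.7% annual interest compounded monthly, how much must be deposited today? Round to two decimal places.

Growth factor = (1 + 0.127/12)^420 ≈ 83.2329407873.
P = 164,475/83.2329407873 ≈ 1,976.0806.

€1,976.08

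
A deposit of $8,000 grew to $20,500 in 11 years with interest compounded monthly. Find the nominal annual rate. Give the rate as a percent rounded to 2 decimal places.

8.58%

(1 + r/12)^132 = 20,500/8,000 = 2.5625.
1 + r/12 = 2.5625^(1/132) ≈ 1.007154, so r/12 ≈ 0.00715413.
r ≈ 12·0.00715413 = 8.58496%.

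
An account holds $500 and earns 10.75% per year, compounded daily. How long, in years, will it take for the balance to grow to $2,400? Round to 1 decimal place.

14.6 years

(1 + 0.000294521)^(365t) = 2,400/500 = 4.8.
365t·ln(1 + 0.000294521) = ln(4.8); 365t = 1.5686/0.000294477 ≈ 5326.7825.
t ≈ 14.5939 years.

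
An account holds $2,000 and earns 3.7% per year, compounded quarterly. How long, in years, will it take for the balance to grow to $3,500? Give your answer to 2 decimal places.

15.19 years

We need (1 + 0.00925)^(4t) = 1.75, so 4t = ln 1.75 / ln 1.00925 ≈ 60.7784.
t ≈ 60.7784/4 = 15.1946 years.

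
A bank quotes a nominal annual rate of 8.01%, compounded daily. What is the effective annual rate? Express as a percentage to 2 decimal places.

EAR = (1 + 8.01%/365)^365 − 1 = (1 + 0.000219452)^365 − 1.
(1 + 0.000219452)^365 ≈ 1.083386, so EAR ≈ 8.33859%.

8.34%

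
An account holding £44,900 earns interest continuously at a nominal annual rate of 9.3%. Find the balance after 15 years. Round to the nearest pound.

A = P·e^(rt) = 44,900·e^(0.093·15) = 44,900·e^1.395.
e^1.395 ≈ 4.03497457263, so A ≈ 181,170.3583.

£181,170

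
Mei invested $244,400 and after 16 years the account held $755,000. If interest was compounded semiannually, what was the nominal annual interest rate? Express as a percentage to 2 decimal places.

7.18%

The 32-period growth factor is 755,000/244,400 = 3.0892.
r/2 = 3.0892^(1/32) − 1 ≈ 0.0358758, so r ≈ 2·0.0358758 = 7.17516%.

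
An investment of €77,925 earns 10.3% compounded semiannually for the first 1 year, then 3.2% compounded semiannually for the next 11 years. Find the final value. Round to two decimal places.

After 1 years at 10.3%: 77,925 × 1.10565225 ≈ 86,157.9516.
Then 11 years at 3.2%: 86,157.9516 × 1.41795214803 ≈ 122,167.8525.

€122,167.85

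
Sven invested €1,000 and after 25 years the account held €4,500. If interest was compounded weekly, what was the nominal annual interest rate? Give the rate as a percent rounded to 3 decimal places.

(1 + r/52)^1300 = 4,500/1,000 = 4.5.
1 + r/52 = 4.5^(1/1300) ≈ 1.001158, so r/52 ≈ 0.00115765.
r ≈ 52·0.00115765 = 6.01979%.

6.020%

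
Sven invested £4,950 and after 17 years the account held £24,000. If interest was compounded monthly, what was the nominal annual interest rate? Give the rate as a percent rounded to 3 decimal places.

(1 + r/12)^204 = 24,000/4,950 = 4.84848.
1 + r/12 = 4.84848^(1/204) ≈ 1.007769, so r/12 ≈ 0.00776858.
r ≈ 12·0.00776858 = 9.32230%.

9.322%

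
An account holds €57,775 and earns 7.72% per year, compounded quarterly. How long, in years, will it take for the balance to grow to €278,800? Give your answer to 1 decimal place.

We need (1 + 0.0193)^(4t) = 4.8256, so 4t = ln 4.8256 / ln 1.0193 ≈ 82.3357.
t ≈ 82.3357/4 = 20.5839 years.

20.6 years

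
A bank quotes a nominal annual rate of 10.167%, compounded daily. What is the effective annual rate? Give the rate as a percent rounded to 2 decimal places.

EAR = (1 + 10.167%/365)^365 − 1 = (1 + 0.000278548)^365 − 1.
(1 + 0.000278548)^365 ≈ 1.107002, so EAR ≈ 10.70024%.

10.70%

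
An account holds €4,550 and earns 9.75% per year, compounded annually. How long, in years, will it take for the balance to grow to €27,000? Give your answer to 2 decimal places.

19.14 years

We need (1 + 0.0975)^t = 5.9341, so t = ln 5.9341 / ln 1.0975 ≈ 19.1402.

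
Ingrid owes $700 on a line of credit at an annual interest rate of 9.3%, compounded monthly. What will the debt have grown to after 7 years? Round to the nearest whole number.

Periodic rate = 9.3%/12 = 0.00775; periods = 12·7 = 84.
A = 700·(1 + 0.00775)^84 ≈ 700·1.912651183 ≈ 1,338.8558.

$1,339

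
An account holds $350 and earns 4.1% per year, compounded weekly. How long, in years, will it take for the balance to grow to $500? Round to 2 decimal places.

(1 + 0.000788462)^(52t) = 500/350 = 1.4286.
52t·ln(1 + 0.000788462) = ln(1.4286); 52t = 0.35667/0.000788151 ≈ 452.5465.
t ≈ 8.7028 years.

8.70 years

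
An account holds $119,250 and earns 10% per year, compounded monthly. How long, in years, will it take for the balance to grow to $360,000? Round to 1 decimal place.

11.1 years

We need (1 + 0.00833333)^(12t) = 3.0189, so 12t = ln 3.0189 / ln 1.008333 ≈ 133.1375.
t ≈ 133.1375/12 = 11.0948 years.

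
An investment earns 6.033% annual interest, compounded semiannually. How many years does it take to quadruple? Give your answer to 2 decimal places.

23.32 years

(1 + 0.030165)^(2t) = 4.
2t = ln 4 / ln(1 + 0.030165) ≈ 1.3863/0.029719 ≈ 46.6468.
t ≈ 23.3234.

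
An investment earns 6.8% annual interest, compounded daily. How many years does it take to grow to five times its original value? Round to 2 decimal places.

23.67 years

(1 + 0.000186301)^(365t) = 5.
365t = ln 5 / ln(1 + 0.000186301) ≈ 1.6094/0.000186284 ≈ 8639.6994.
t ≈ 23.6704.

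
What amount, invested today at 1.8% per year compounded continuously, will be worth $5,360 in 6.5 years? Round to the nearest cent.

P = A·e^(−rt) = 5,360·e^(−0.117).
e^(−0.117) ≈ 0.8895851932, so P ≈ 4,768.1766.

$4,768.18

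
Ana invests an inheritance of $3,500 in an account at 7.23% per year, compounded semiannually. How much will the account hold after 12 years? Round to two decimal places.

Growth factor = (1 + 0.03615)^24 ≈ 2.345001647.
A ≈ 3,500 × 2.345001647 ≈ 8,207.5058.

$8,207.51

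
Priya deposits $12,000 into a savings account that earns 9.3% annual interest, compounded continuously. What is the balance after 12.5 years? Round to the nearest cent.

$38,375.02

A = P·e^(rt) = 12,000·e^(0.093·12.5) = 12,000·e^1.1625.
e^1.1625 ≈ 3.1979180862, so A ≈ 38,375.0170.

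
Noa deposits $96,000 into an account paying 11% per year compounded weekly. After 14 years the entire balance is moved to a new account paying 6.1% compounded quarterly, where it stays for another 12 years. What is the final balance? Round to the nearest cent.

$924,447.48

Phase 1: 96,000·(1 + 0.11/52)^728 ≈ 447,072.8867.
Phase 2: 447,072.8867·(1 + 0.01525)^48 ≈ 924,447.4825.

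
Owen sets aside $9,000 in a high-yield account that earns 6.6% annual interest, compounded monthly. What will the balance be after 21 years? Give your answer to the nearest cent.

$35,852.99

Growth factor = (1 + 0.0055)^252 ≈ 3.9836656703.
A ≈ 9,000 × 3.9836656703 ≈ 35,852.9910.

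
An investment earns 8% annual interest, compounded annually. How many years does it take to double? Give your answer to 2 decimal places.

(1 + 0.08)^t = 2.
t = ln 2 / ln(1 + 0.08) ≈ 0.69315/0.076961 ≈ 9.0065.

9.01 years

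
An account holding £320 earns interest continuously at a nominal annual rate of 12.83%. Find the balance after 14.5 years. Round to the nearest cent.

£2,056.32

A = P·e^(rt) = 320·e^(0.1283·14.5) = 320·e^1.86035.
e^1.86035 ≈ 6.425985473, so A ≈ 2,056.3154.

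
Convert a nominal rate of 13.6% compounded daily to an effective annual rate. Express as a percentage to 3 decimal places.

14.565%

EAR = (1 + 13.6%/365)^365 − 1 = (1 + 0.000372603)^365 − 1.
(1 + 0.000372603)^365 ≈ 1.145653, so EAR ≈ 14.56529%.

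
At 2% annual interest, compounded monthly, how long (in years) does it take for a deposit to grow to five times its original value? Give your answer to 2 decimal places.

80.54 years

(1 + 0.00166667)^(12t) = 5.
12t = ln 5 / ln(1 + 0.00166667) ≈ 1.6094/0.00166528 ≈ 966.4672.
t ≈ 80.5389.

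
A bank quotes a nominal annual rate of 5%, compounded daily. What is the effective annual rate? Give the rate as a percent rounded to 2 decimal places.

EAR = (1 + 5%/365)^365 − 1 = (1 + 0.000136986)^365 − 1.
(1 + 0.000136986)^365 ≈ 1.051267, so EAR ≈ 5.12675%.

5.13%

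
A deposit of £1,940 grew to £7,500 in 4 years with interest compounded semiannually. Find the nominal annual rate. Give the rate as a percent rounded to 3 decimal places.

The 8-period growth factor is 7,500/1,940 = 3.86598.
r/2 = 3.86598^(1/8) − 1 ≈ 0.184152, so r ≈ 2·0.184152 = 36.83039%.

36.830%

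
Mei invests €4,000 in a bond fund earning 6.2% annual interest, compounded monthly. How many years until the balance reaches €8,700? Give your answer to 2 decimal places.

We need (1 + 0.00516667)^(12t) = 2.175, so 12t = ln 2.175 / ln 1.005167 ≈ 150.7808.
t ≈ 150.7808/12 = 12.5651 years.

12.57 years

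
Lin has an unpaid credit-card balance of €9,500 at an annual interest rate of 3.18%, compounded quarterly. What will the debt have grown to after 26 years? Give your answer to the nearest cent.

€21,646.04

Growth factor = (1 + 0.00795)^104 ≈ 2.2785306544.
A ≈ 9,500 × 2.2785306544 ≈ 21,646.0412.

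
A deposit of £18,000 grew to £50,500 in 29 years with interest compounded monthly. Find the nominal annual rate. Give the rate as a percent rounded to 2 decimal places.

3.56%

The 348-period growth factor is 50,500/18,000 = 2.80556.
r/12 = 2.80556^(1/348) − 1 ≈ 0.00296877, so r ≈ 12·0.00296877 = 3.56252%.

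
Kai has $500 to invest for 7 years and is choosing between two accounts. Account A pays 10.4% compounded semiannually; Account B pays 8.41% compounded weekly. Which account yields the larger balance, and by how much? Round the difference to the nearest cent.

Account A, by $116.30

Account A growth factor: (1 + 0.052)^14 ≈ 2.033388474; balance ≈ 1,016.6942.
Account B growth factor: (1 + 0.0841/52)^364 ≈ 1.8007882; balance ≈ 900.3941.
Account A is larger by 116.3001.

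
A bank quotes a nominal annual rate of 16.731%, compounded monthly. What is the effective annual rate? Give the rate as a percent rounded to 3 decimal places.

EAR = (1 + 16.731%/12)^12 − 1 = (1 + 0.0139425)^12 − 1.
(1 + 0.0139425)^12 ≈ 1.180755, so EAR ≈ 18.07554%.

18.076%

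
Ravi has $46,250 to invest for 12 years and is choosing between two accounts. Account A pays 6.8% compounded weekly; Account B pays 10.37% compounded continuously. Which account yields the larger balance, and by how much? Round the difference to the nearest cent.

Account A growth factor: (1 + 0.068/52)^624 ≈ 2.26023078702; balance ≈ 104,535.6739.
Account B growth factor: e^(0.1037·12) = e^1.2444 ≈ 3.47085166346; balance ≈ 160,526.8894.
Account B is larger by 55,991.2155.

Account B, by $55,991.22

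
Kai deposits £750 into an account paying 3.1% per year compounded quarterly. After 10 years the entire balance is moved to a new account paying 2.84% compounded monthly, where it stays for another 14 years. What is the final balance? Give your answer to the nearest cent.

£1,519.31

After 10 years at 3.1%: 750 × 1.361796686 ≈ 1,021.3475.
Then 14 years at 2.84%: 1,021.3475 × 1.487549667 ≈ 1,519.3052.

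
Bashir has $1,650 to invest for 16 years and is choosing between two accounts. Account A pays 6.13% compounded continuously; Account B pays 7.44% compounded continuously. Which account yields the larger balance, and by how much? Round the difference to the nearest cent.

A: e^(0.0613·16) = e^0.9808 ≈ 2.66658866, so 1,650 × 2.66658866 ≈ 4,399.8713.
B: e^(0.0744·16) = e^1.1904 ≈ 3.288396303, so 1,650 × 3.288396303 ≈ 5,425.8539.
Difference ≈ 1,025.9826 in favor of B.

Account B, by $1,025.98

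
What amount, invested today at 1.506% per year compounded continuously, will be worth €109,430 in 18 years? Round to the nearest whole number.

€83,446

P = A·e^(−rt) = 109,430·e^(−0.27108).
e^(−0.27108) ≈ 0.762555489526, so P ≈ 83,446.4472.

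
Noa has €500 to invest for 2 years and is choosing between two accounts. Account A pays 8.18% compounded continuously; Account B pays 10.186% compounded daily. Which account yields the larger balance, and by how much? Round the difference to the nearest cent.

A: e^(0.0818·2) = e^0.1636 ≈ 1.17774312, so 500 × 1.17774312 ≈ 588.8716.
B: (1 + 0.10186/365)^730 ≈ 1.22592, so 500 × 1.22592 ≈ 612.9600.
Difference ≈ 24.0884 in favor of B.

Account B, by €24.09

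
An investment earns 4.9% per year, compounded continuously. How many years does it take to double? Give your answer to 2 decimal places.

e^(0.049t) = 2, so 0.049t = ln 2 ≈ 0.69315.
t ≈ 0.69315/0.049 ≈ 14.1459.

14.15 years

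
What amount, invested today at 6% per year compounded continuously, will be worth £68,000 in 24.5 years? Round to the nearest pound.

£15,635

P = A·e^(−rt) = 68,000·e^(−1.47).
e^(−1.47) ≈ 0.22992548519, so P ≈ 15,634.9330.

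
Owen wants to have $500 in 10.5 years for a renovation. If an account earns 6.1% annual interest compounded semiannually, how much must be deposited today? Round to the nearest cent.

Periodic rate = 6.1%/2 = 0.0305; 21 periods.
P = 500/(1 + 0.0305)^21 ≈ 500/1.87935108 ≈ 266.0493.

$266.05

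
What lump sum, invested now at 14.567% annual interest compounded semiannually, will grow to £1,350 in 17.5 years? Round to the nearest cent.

£115.26

Periodic rate = 14.567%/2 = 0.072835; 35 periods.
P = 1,350/(1 + 0.072835)^35 ≈ 1,350/11.71258269 ≈ 115.2607.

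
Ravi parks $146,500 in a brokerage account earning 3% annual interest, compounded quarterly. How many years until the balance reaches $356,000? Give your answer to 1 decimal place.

29.7 years

We need (1 + 0.0075)^(4t) = 2.43, so 4t = ln 2.43 / ln 1.0075 ≈ 118.8308.
t ≈ 118.8308/4 = 29.7077 years.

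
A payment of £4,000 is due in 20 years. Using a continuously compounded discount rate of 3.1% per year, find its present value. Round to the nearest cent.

P = A·e^(−rt) = 4,000·e^(−0.62).
e^(−0.62) ≈ 0.5379444376, so P ≈ 2,151.7778.

£2,151.78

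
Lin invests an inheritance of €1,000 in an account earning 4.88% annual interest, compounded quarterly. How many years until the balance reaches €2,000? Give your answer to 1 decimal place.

14.3 years

We need (1 + 0.0122)^(4t) = 2, so 4t = ln 2 / ln 1.0122 ≈ 57.1612.
t ≈ 57.1612/4 = 14.2903 years.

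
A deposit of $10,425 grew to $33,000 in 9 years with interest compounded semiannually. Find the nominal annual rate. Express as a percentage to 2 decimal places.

13.22%

The 18-period growth factor is 33,000/10,425 = 3.16547.
r/2 = 3.16547^(1/18) − 1 ≈ 0.0661102, so r ≈ 2·0.0661102 = 13.22204%.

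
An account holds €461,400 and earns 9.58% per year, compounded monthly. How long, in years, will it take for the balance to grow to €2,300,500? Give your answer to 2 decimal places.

16.84 years

(1 + 0.00798333)^(12t) = 2,300,500/461,400 = 4.9859.
12t·ln(1 + 0.00798333) = ln(4.9859); 12t = 1.6066/0.00795164 ≈ 202.0486.
t ≈ 16.8374 years.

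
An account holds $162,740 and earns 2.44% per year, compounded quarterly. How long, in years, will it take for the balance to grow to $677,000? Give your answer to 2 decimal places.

(1 + 0.0061)^(4t) = 677,000/162,740 = 4.16.
4t·ln(1 + 0.0061) = ln(4.16); 4t = 1.4255/0.00608147 ≈ 234.4034.
t ≈ 58.6009 years.

58.60 years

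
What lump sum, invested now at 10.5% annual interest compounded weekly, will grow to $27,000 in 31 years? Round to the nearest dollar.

$1,045

Periodic rate = 10.5%/52 = 0.00201923; 1612 periods.
P = 27,000/(1 + 0.105/52)^1612 ≈ 27,000/25.83468888 ≈ 1,045.1065.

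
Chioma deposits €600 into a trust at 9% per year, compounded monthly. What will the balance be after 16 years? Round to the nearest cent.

€2,518.85

Growth factor = (1 + 0.0075)^192 ≈ 4.1980782.
A ≈ 600 × 4.1980782 ≈ 2,518.8469.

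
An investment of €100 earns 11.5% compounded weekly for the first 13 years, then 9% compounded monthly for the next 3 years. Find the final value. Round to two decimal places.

€582.61

Phase 1: 100·(1 + 0.115/52)^676 ≈ 445.1982.
Phase 2: 445.1982·(1 + 0.0075)^36 ≈ 582.6065.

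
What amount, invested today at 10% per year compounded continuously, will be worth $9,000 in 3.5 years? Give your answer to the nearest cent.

P = A·e^(−rt) = 9,000·e^(−0.35).
e^(−0.35) ≈ 0.7046880897, so P ≈ 6,342.1928.

$6,342.19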